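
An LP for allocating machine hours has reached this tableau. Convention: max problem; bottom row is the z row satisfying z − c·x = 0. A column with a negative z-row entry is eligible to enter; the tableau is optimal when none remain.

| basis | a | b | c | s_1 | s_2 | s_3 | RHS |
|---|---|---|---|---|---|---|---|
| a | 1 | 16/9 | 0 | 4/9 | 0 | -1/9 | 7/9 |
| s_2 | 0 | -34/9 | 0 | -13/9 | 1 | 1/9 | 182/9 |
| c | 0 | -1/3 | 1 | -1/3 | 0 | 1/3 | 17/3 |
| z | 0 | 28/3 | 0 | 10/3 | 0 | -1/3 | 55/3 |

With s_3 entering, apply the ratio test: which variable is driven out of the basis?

Column s_3 entries and ratios — a: -1/9 ≤ 0, skip; s_2: (182/9)/(1/9) = 182; c: (17/3)/(1/3) = 17.
Smallest ratio is 17 in the row of c, so c leaves.

c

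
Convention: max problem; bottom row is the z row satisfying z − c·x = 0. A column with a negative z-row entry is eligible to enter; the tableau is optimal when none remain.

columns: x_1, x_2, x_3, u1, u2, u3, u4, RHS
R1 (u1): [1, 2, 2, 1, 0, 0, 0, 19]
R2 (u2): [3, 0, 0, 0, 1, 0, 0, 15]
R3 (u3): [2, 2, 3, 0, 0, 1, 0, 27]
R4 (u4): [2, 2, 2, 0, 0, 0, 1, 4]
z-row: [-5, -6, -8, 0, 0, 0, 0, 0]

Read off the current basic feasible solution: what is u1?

u1 is basic (row 1); its value is the RHS of that row, 19.

19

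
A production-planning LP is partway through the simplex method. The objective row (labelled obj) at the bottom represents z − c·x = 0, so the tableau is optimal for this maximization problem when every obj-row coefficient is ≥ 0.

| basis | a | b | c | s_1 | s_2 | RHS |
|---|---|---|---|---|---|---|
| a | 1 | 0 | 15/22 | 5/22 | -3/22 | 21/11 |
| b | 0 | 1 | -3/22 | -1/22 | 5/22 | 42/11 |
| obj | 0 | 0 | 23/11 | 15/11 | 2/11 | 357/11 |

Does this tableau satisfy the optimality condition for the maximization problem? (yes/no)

yes

Every obj-row coefficient is ≥ 0, so the tableau is optimal.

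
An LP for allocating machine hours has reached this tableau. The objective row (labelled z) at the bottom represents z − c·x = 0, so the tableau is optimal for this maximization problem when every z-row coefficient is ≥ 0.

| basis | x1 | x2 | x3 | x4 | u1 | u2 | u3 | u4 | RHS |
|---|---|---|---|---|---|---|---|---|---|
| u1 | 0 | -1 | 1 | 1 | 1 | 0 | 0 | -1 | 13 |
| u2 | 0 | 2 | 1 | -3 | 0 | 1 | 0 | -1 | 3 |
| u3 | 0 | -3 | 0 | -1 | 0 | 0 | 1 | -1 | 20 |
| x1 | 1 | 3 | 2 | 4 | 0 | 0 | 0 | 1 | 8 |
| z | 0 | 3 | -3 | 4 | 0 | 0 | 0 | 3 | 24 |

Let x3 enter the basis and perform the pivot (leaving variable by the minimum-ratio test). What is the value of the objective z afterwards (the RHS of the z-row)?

33

Ratio test on column x3 — row 1: 13/1 = 13; row 2: 3/1 = 3; row 3: entry 0 ≤ 0; row 4: 8/2 = 4. Minimum is 3 at row 2 (u2 leaves); pivot element 1.
Pivot on row 2; the z-row RHS becomes 24 − (-3)·3 = 33.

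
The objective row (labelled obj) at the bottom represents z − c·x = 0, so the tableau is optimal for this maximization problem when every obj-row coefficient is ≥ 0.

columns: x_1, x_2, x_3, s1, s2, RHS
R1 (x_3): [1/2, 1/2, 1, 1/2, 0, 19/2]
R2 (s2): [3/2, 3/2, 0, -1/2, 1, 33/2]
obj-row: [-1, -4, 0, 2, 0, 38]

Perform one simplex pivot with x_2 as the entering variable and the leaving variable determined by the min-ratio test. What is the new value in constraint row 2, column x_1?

1

Ratio test on column x_2 — row 1: (19/2)/(1/2) = 19; row 2: (33/2)/(3/2) = 11. Minimum is 11 at row 2 (s2 leaves); pivot element 3/2.
Divide row 2 by 3/2; eliminate column x_2 from the other rows.
In the new row 2, the x_1 entry is the old entry divided by the pivot: (3/2)/(3/2) = 1.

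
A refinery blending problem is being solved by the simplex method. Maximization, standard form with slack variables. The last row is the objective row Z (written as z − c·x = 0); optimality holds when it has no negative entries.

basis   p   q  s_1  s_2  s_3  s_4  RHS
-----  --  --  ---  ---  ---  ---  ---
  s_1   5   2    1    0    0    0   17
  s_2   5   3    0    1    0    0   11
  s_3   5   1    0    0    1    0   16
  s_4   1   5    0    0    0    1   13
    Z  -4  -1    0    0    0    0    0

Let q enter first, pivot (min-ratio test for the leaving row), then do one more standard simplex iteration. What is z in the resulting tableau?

59/11

Ratio test on column q — row 1: 17/2 = 17/2; row 2: 11/3 = 11/3; row 3: 16/1 = 16; row 4: 13/5 = 13/5. Minimum is 13/5 at row 4 (s_4 leaves); pivot element 5.
Pivot on row 4; the Z-row RHS becomes 0 − (-1)·(13/5) = 13/5.
Next entering variable (most negative Z-row entry -19/5): p.
Ratio test on column p — row 1: (59/5)/(23/5) = 59/23; row 2: (16/5)/(22/5) = 8/11; row 3: (67/5)/(24/5) = 67/24; row 4: (13/5)/(1/5) = 13. Minimum is 8/11 at row 2 (s_2 leaves); pivot element 22/5.
After the second pivot the Z-row RHS is 13/5 − (-19/5)·(8/11) = 59/11.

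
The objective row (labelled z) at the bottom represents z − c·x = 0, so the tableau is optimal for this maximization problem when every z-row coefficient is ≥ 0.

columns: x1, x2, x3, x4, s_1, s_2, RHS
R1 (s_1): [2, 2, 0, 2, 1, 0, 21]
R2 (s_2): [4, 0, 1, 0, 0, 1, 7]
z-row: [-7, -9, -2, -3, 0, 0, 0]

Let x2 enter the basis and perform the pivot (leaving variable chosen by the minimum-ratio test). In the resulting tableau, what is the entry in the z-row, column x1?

2

Ratio test on column x2 — row 1: 21/2 = 21/2; row 2: entry 0 ≤ 0. Minimum is 21/2 at row 1 (s_1 leaves); pivot element 2.
Divide row 1 by 2; eliminate column x2 from the other rows.
z-row update in column x1: -7 − (-9)·1 = 2.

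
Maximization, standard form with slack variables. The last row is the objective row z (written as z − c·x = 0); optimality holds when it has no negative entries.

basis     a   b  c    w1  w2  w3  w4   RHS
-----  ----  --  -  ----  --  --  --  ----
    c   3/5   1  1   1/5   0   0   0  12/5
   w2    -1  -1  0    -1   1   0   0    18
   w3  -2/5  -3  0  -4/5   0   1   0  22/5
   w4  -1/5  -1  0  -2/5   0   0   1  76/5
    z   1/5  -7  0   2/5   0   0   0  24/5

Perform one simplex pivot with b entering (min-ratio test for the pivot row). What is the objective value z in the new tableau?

Ratio test on column b — row 1: (12/5)/1 = 12/5; row 2: entry -1 ≤ 0; row 3: entry -3 ≤ 0; row 4: entry -1 ≤ 0. Minimum is 12/5 at row 1 (c leaves); pivot element 1.
Pivot on row 1; the z-row RHS becomes 24/5 − (-7)·(12/5) = 108/5.

108/5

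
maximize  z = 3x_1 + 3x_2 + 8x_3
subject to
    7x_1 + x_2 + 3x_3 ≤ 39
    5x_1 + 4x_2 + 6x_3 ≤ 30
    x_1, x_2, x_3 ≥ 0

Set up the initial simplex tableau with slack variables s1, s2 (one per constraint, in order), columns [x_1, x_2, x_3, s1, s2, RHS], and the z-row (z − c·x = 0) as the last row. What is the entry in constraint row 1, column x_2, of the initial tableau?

1

Constraint 1 has coefficient 1 on x_2.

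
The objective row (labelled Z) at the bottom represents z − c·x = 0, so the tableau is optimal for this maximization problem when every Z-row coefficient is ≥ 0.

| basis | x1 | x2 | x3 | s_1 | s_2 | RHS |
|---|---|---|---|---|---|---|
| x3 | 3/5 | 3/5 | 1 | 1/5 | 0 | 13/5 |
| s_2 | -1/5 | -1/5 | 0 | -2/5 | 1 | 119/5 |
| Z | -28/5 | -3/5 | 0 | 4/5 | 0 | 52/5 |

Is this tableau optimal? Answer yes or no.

The Z-row has a negative entry -28/5 in column x1, so it is not optimal.

no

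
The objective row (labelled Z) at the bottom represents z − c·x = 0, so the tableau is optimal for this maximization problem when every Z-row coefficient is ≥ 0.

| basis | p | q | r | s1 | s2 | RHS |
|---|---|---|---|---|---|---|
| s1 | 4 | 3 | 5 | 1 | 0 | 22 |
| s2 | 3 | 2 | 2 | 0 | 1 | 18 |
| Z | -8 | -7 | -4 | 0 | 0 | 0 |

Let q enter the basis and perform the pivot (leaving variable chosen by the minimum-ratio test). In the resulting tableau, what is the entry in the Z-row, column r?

Ratio test on column q — row 1: 22/3 = 22/3; row 2: 18/2 = 9. Minimum is 22/3 at row 1 (s1 leaves); pivot element 3.
Divide row 1 by 3; eliminate column q from the other rows.
Z-row update in column r: -4 − (-7)·(5/3) = 23/3.

23/3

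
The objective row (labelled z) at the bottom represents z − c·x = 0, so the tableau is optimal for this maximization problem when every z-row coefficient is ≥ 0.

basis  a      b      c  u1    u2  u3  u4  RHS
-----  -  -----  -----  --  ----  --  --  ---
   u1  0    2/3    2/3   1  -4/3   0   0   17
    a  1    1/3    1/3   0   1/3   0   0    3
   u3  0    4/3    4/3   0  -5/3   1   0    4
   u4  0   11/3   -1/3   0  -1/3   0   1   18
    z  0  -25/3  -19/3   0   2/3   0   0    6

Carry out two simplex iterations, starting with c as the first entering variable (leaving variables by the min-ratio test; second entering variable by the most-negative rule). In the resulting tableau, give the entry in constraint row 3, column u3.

1/3

Ratio test on column c — row 1: 17/(2/3) = 51/2; row 2: 3/(1/3) = 9; row 3: 4/(4/3) = 3; row 4: entry -1/3 ≤ 0. Minimum is 3 at row 3 (u3 leaves); pivot element 4/3.
Divide row 3 by 4/3; eliminate column c from the other rows.
Second iteration: most negative z-row entry is -29/4 in column u2, so u2 enters.
Ratio test on column u2 — row 1: entry -1/2 ≤ 0; row 2: 2/(3/4) = 8/3; row 3: entry -5/4 ≤ 0; row 4: entry -3/4 ≤ 0. Minimum is 8/3 at row 2 (a leaves); pivot element 3/4.
Divide row 2 by 3/4; eliminate column u2 from the other rows.
After both pivots, the entry at constraint row 3, column u3 is 1/3.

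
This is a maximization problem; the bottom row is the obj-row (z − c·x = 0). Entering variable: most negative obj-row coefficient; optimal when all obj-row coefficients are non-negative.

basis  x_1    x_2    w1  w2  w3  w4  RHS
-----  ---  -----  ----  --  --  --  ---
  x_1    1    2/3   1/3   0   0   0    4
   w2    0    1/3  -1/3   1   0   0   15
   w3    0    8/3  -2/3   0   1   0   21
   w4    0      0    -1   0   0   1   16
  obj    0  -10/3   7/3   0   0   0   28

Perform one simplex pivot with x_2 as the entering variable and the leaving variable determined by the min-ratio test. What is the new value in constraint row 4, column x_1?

Ratio test on column x_2 — row 1: 4/(2/3) = 6; row 2: 15/(1/3) = 45; row 3: 21/(8/3) = 63/8; row 4: entry 0 ≤ 0. Minimum is 6 at row 1 (x_1 leaves); pivot element 2/3.
Divide row 1 by 2/3; eliminate column x_2 from the other rows.
Row 4 update in column x_1: 0 − 0·(3/2) = 0.

0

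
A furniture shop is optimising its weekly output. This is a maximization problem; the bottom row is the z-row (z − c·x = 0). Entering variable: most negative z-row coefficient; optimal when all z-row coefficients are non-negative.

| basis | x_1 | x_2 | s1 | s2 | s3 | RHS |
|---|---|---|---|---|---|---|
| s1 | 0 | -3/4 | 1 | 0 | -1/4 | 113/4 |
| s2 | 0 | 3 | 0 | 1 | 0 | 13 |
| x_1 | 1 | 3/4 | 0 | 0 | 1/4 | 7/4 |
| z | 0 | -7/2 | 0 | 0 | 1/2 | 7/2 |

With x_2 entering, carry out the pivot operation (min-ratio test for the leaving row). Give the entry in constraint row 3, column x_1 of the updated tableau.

Ratio test on column x_2 — row 1: entry -3/4 ≤ 0; row 2: 13/3 = 13/3; row 3: (7/4)/(3/4) = 7/3. Minimum is 7/3 at row 3 (x_1 leaves); pivot element 3/4.
Divide row 3 by 3/4; eliminate column x_2 from the other rows.
In the new row 3, the x_1 entry is the old entry divided by the pivot: 1/(3/4) = 4/3.

4/3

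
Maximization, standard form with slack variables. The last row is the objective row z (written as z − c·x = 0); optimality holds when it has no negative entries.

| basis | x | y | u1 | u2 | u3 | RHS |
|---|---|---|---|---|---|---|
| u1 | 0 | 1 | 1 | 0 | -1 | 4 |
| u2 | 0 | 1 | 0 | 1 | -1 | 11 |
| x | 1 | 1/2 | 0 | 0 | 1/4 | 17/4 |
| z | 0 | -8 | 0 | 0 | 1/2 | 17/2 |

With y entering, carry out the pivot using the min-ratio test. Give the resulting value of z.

Ratio test on column y — row 1: 4/1 = 4; row 2: 11/1 = 11; row 3: (17/4)/(1/2) = 17/2. Minimum is 4 at row 1 (u1 leaves); pivot element 1.
Pivot on row 1; the z-row RHS becomes 17/2 − (-8)·4 = 81/2.

81/2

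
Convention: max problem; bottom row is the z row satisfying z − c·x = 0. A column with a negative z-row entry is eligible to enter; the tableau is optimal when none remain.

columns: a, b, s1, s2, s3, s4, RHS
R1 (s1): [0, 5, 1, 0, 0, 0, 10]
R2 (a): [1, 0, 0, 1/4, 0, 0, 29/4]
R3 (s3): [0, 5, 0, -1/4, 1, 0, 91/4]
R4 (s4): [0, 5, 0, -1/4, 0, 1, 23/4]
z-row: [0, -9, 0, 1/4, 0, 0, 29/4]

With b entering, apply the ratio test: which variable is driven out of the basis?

s4

Column b entries and ratios — s1: 10/5 = 2; a: 0 ≤ 0, skip; s3: (91/4)/5 = 91/20; s4: (23/4)/5 = 23/20.
Smallest ratio is 23/20 in the row of s4, so s4 leaves.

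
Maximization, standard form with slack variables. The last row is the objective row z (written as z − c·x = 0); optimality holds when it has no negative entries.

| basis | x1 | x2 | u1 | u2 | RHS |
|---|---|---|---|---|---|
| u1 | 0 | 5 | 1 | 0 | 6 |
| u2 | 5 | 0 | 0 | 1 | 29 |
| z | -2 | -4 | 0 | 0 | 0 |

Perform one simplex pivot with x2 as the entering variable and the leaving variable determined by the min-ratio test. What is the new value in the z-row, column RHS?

Ratio test on column x2 — row 1: 6/5 = 6/5; row 2: entry 0 ≤ 0. Minimum is 6/5 at row 1 (u1 leaves); pivot element 5.
Divide row 1 by 5; eliminate column x2 from the other rows.
z-row update in column RHS: 0 − (-4)·(6/5) = 24/5.

24/5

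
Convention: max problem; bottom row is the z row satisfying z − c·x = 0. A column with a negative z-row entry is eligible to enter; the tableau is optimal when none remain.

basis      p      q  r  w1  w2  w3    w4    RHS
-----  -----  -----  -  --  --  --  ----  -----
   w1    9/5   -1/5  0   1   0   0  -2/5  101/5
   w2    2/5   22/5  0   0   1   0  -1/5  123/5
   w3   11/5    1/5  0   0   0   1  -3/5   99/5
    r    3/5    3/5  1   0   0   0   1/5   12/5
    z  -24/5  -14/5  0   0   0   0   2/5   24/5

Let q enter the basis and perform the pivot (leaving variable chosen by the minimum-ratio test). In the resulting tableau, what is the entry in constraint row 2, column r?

Ratio test on column q — row 1: entry -1/5 ≤ 0; row 2: (123/5)/(22/5) = 123/22; row 3: (99/5)/(1/5) = 99; row 4: (12/5)/(3/5) = 4. Minimum is 4 at row 4 (r leaves); pivot element 3/5.
Divide row 4 by 3/5; eliminate column q from the other rows.
Row 2 update in column r: 0 − (22/5)·(5/3) = -22/3.

-22/3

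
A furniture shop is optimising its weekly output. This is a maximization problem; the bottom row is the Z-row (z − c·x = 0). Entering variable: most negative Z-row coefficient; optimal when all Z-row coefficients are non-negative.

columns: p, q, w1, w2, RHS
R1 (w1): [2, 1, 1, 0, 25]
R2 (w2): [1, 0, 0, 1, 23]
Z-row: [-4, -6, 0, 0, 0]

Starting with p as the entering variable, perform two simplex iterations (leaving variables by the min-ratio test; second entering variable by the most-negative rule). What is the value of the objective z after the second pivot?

150

Ratio test on column p — row 1: 25/2 = 25/2; row 2: 23/1 = 23. Minimum is 25/2 at row 1 (w1 leaves); pivot element 2.
Pivot on row 1; the Z-row RHS becomes 0 − (-4)·(25/2) = 50.
Next entering variable (most negative Z-row entry -4): q.
Ratio test on column q — row 1: (25/2)/(1/2) = 25; row 2: entry -1/2 ≤ 0. Minimum is 25 at row 1 (p leaves); pivot element 1/2.
After the second pivot the Z-row RHS is 50 − (-4)·25 = 150.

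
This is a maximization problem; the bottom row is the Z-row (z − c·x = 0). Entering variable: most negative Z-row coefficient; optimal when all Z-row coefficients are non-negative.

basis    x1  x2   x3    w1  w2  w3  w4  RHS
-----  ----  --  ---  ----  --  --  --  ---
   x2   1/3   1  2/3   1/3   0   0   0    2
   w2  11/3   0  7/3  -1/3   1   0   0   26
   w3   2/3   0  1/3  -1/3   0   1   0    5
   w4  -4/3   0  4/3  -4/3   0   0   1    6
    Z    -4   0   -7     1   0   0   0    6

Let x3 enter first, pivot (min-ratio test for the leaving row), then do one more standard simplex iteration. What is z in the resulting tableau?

Ratio test on column x3 — row 1: 2/(2/3) = 3; row 2: 26/(7/3) = 78/7; row 3: 5/(1/3) = 15; row 4: 6/(4/3) = 9/2. Minimum is 3 at row 1 (x2 leaves); pivot element 2/3.
Pivot on row 1; the Z-row RHS becomes 6 − (-7)·3 = 27.
Next entering variable (most negative Z-row entry -1/2): x1.
Ratio test on column x1 — row 1: 3/(1/2) = 6; row 2: 19/(5/2) = 38/5; row 3: 4/(1/2) = 8; row 4: entry -2 ≤ 0. Minimum is 6 at row 1 (x3 leaves); pivot element 1/2.
After the second pivot the Z-row RHS is 27 − (-1/2)·6 = 30.

30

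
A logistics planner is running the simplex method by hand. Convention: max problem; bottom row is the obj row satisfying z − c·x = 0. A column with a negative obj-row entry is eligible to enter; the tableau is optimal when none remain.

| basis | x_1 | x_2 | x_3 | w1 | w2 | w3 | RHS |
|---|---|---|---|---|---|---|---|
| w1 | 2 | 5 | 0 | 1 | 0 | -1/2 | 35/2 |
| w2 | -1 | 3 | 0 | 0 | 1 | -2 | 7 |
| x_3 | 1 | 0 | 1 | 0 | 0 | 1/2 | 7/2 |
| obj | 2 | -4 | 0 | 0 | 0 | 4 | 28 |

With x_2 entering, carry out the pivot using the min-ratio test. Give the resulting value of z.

Ratio test on column x_2 — row 1: (35/2)/5 = 7/2; row 2: 7/3 = 7/3; row 3: entry 0 ≤ 0. Minimum is 7/3 at row 2 (w2 leaves); pivot element 3.
Pivot on row 2; the obj-row RHS becomes 28 − (-4)·(7/3) = 112/3.

112/3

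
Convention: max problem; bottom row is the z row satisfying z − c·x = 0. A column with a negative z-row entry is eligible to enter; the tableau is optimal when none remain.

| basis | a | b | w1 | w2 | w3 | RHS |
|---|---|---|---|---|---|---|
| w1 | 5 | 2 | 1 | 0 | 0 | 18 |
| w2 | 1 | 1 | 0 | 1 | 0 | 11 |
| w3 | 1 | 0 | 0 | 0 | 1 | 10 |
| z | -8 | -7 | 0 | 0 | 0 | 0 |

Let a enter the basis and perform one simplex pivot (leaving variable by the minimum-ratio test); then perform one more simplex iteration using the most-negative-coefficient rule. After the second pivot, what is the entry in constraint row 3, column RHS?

10

Ratio test on column a — row 1: 18/5 = 18/5; row 2: 11/1 = 11; row 3: 10/1 = 10. Minimum is 18/5 at row 1 (w1 leaves); pivot element 5.
Divide row 1 by 5; eliminate column a from the other rows.
Second iteration: most negative z-row entry is -19/5 in column b, so b enters.
Ratio test on column b — row 1: (18/5)/(2/5) = 9; row 2: (37/5)/(3/5) = 37/3; row 3: entry -2/5 ≤ 0. Minimum is 9 at row 1 (a leaves); pivot element 2/5.
Divide row 1 by 2/5; eliminate column b from the other rows.
After both pivots, the entry at constraint row 3, column RHS is 10.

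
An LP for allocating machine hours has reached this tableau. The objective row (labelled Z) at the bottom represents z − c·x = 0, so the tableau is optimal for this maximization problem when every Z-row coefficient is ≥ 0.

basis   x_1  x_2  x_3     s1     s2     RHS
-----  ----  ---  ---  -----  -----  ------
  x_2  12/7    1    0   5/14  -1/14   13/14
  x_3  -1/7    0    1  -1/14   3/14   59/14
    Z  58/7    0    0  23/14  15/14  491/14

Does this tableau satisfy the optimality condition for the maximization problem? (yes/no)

yes

Every Z-row coefficient is ≥ 0, so the tableau is optimal.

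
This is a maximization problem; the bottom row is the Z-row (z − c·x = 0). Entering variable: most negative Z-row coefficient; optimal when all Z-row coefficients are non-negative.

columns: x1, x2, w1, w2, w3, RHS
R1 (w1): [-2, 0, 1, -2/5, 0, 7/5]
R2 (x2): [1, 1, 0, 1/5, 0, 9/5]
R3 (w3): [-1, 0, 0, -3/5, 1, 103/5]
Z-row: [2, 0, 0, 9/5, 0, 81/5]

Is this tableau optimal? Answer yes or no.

Every Z-row coefficient is ≥ 0, so the tableau is optimal.

yes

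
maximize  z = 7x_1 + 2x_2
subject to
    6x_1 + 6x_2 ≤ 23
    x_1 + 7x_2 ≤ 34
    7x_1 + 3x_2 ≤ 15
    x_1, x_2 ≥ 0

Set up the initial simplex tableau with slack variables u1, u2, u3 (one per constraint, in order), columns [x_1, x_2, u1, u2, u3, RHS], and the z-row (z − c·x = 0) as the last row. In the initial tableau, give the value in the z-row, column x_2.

-2

The z-row carries the negated objective coefficients: the x_2 entry is -2.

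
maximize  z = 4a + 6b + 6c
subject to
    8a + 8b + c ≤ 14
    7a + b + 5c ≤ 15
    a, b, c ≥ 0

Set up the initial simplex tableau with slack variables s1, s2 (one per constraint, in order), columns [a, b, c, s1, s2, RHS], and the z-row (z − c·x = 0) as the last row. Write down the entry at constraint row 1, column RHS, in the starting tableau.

14

The RHS of constraint 1 is b_1 = 14.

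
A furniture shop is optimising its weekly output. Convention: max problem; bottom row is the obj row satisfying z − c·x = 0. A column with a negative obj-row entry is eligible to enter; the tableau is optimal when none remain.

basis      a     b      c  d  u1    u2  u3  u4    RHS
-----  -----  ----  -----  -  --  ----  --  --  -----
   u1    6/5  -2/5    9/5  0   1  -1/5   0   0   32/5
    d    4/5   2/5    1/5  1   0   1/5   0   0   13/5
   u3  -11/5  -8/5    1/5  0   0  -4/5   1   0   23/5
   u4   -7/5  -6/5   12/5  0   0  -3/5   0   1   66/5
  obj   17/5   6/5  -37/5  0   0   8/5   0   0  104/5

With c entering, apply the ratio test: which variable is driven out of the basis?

u1

Column c entries and ratios — u1: (32/5)/(9/5) = 32/9; d: (13/5)/(1/5) = 13; u3: (23/5)/(1/5) = 23; u4: (66/5)/(12/5) = 11/2.
Smallest ratio is 32/9 in the row of u1, so u1 leaves.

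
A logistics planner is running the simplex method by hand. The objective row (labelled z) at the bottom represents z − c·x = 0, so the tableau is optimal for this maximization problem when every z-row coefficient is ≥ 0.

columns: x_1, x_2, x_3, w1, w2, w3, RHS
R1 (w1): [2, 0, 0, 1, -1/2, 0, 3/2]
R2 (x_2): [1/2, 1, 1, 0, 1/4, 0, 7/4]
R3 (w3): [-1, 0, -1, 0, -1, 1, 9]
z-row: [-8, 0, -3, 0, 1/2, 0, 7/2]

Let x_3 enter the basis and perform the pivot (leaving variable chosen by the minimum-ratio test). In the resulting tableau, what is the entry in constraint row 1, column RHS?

Ratio test on column x_3 — row 1: entry 0 ≤ 0; row 2: (7/4)/1 = 7/4; row 3: entry -1 ≤ 0. Minimum is 7/4 at row 2 (x_2 leaves); pivot element 1.
Divide row 2 by 1; eliminate column x_3 from the other rows.
Row 1 update in column RHS: 3/2 − 0·(7/4) = 3/2.

3/2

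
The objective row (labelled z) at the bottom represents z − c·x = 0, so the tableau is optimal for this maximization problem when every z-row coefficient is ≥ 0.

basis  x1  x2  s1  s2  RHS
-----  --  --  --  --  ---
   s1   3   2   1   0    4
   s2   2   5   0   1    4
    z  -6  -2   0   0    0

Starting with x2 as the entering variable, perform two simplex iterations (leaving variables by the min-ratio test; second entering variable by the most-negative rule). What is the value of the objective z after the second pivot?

Ratio test on column x2 — row 1: 4/2 = 2; row 2: 4/5 = 4/5. Minimum is 4/5 at row 2 (s2 leaves); pivot element 5.
Pivot on row 2; the z-row RHS becomes 0 − (-2)·(4/5) = 8/5.
Next entering variable (most negative z-row entry -26/5): x1.
Ratio test on column x1 — row 1: (12/5)/(11/5) = 12/11; row 2: (4/5)/(2/5) = 2. Minimum is 12/11 at row 1 (s1 leaves); pivot element 11/5.
After the second pivot the z-row RHS is 8/5 − (-26/5)·(12/11) = 80/11.

80/11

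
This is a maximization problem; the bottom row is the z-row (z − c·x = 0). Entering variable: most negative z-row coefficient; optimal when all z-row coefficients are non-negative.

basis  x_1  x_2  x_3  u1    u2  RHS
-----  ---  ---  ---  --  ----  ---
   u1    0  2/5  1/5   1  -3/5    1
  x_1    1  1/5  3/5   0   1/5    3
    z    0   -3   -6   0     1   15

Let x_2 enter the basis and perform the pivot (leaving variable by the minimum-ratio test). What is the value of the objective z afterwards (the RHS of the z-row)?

Ratio test on column x_2 — row 1: 1/(2/5) = 5/2; row 2: 3/(1/5) = 15. Minimum is 5/2 at row 1 (u1 leaves); pivot element 2/5.
Pivot on row 1; the z-row RHS becomes 15 − (-3)·(5/2) = 45/2.

45/2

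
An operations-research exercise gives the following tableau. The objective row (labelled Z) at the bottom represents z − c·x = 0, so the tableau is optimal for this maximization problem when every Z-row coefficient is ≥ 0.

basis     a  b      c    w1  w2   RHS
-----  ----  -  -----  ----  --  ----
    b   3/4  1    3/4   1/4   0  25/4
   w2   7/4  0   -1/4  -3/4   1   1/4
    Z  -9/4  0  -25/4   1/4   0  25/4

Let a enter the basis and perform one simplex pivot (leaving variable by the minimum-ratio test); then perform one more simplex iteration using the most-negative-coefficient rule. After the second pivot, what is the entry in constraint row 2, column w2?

1/2

Ratio test on column a — row 1: (25/4)/(3/4) = 25/3; row 2: (1/4)/(7/4) = 1/7. Minimum is 1/7 at row 2 (w2 leaves); pivot element 7/4.
Divide row 2 by 7/4; eliminate column a from the other rows.
Second iteration: most negative Z-row entry is -46/7 in column c, so c enters.
Ratio test on column c — row 1: (43/7)/(6/7) = 43/6; row 2: entry -1/7 ≤ 0. Minimum is 43/6 at row 1 (b leaves); pivot element 6/7.
Divide row 1 by 6/7; eliminate column c from the other rows.
After both pivots, the entry at constraint row 2, column w2 is 1/2.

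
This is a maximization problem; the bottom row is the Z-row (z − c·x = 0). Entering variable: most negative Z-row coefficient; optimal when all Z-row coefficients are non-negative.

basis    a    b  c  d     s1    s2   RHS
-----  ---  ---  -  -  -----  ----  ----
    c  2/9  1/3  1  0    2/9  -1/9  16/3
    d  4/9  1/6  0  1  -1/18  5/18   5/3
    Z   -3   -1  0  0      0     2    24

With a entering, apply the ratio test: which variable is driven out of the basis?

Column a entries and ratios — c: (16/3)/(2/9) = 24; d: (5/3)/(4/9) = 15/4.
Smallest ratio is 15/4 in the row of d, so d leaves.

d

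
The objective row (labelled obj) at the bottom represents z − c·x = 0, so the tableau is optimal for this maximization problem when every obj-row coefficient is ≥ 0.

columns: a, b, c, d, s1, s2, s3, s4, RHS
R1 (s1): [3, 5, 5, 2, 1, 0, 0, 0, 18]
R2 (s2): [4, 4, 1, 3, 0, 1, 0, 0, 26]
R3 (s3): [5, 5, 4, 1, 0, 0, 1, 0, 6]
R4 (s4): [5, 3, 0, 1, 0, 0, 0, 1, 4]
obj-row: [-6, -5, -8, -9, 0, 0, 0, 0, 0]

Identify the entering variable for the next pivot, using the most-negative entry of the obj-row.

d

Negative obj-row entries: a: -6, b: -5, c: -8, d: -9.
The most negative is -9 in column d, so d enters.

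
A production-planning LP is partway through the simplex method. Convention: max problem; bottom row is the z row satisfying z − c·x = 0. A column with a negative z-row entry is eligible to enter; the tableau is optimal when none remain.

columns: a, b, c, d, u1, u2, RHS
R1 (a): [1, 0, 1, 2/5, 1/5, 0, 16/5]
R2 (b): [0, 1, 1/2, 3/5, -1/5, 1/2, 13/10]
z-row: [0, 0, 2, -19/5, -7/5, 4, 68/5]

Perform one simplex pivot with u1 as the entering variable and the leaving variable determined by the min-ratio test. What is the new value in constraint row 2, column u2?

Ratio test on column u1 — row 1: (16/5)/(1/5) = 16; row 2: entry -1/5 ≤ 0. Minimum is 16 at row 1 (a leaves); pivot element 1/5.
Divide row 1 by 1/5; eliminate column u1 from the other rows.
Row 2 update in column u2: 1/2 − (-1/5)·0 = 1/2.

1/2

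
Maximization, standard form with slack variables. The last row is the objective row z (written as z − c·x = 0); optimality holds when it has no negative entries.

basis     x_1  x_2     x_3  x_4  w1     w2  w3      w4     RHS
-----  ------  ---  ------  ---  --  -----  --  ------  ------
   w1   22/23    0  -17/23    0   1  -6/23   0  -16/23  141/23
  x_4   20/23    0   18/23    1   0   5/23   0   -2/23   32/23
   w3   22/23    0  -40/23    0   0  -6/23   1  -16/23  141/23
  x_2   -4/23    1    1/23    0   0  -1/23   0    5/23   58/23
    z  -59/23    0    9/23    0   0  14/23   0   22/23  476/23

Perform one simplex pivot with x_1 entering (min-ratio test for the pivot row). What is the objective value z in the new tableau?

124/5

Ratio test on column x_1 — row 1: (141/23)/(22/23) = 141/22; row 2: (32/23)/(20/23) = 8/5; row 3: (141/23)/(22/23) = 141/22; row 4: entry -4/23 ≤ 0. Minimum is 8/5 at row 2 (x_4 leaves); pivot element 20/23.
Pivot on row 2; the z-row RHS becomes 476/23 − (-59/23)·(8/5) = 124/5.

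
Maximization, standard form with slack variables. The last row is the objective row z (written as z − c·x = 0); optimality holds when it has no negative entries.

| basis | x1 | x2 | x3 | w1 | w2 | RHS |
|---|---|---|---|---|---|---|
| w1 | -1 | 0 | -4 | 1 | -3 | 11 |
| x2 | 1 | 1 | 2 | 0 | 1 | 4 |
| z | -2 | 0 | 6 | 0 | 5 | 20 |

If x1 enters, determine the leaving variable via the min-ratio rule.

x2

Column x1 entries and ratios — w1: -1 ≤ 0, skip; x2: 4/1 = 4.
Smallest ratio is 4 in the row of x2, so x2 leaves.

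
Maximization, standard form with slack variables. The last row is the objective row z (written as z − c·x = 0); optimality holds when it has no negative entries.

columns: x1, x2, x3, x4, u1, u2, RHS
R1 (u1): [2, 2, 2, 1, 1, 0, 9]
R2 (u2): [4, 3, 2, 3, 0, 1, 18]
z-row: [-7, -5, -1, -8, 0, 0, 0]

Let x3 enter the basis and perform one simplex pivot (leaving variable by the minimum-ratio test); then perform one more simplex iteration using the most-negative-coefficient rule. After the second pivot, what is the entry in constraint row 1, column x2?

3/4

Ratio test on column x3 — row 1: 9/2 = 9/2; row 2: 18/2 = 9. Minimum is 9/2 at row 1 (u1 leaves); pivot element 2.
Divide row 1 by 2; eliminate column x3 from the other rows.
Second iteration: most negative z-row entry is -15/2 in column x4, so x4 enters.
Ratio test on column x4 — row 1: (9/2)/(1/2) = 9; row 2: 9/2 = 9/2. Minimum is 9/2 at row 2 (u2 leaves); pivot element 2.
Divide row 2 by 2; eliminate column x4 from the other rows.
After both pivots, the entry at constraint row 1, column x2 is 3/4.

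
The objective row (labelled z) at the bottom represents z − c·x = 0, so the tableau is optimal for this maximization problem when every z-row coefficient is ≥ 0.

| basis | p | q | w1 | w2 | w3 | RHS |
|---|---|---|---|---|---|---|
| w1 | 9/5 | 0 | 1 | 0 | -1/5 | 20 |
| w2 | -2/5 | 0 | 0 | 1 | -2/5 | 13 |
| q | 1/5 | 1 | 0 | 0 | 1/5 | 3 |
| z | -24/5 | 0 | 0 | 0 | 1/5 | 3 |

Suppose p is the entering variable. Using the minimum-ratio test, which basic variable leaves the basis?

w1

Column p entries and ratios — w1: 20/(9/5) = 100/9; w2: -2/5 ≤ 0, skip; q: 3/(1/5) = 15.
Smallest ratio is 100/9 in the row of w1, so w1 leaves.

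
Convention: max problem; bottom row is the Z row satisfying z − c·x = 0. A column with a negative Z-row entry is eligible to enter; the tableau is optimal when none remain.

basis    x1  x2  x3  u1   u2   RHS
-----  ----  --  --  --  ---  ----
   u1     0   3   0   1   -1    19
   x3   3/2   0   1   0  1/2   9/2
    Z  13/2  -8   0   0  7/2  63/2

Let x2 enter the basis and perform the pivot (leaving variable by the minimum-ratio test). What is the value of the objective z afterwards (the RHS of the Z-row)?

Ratio test on column x2 — row 1: 19/3 = 19/3; row 2: entry 0 ≤ 0. Minimum is 19/3 at row 1 (u1 leaves); pivot element 3.
Pivot on row 1; the Z-row RHS becomes 63/2 − (-8)·(19/3) = 493/6.

493/6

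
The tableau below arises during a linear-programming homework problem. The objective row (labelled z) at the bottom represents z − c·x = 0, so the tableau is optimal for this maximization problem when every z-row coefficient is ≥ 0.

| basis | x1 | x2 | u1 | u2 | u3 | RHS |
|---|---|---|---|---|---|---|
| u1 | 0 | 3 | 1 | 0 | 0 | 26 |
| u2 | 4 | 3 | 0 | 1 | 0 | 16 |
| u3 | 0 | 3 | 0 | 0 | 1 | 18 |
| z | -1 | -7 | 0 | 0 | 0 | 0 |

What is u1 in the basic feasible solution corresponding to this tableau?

26

u1 is basic (row 1); its value is the RHS of that row, 26.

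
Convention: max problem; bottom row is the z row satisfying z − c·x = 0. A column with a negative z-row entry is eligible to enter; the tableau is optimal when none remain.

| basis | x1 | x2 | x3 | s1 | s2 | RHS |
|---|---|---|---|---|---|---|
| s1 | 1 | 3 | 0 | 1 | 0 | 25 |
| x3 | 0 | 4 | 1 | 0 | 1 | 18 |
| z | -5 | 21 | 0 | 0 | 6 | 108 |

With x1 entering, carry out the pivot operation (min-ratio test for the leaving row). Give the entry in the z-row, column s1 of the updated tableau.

Ratio test on column x1 — row 1: 25/1 = 25; row 2: entry 0 ≤ 0. Minimum is 25 at row 1 (s1 leaves); pivot element 1.
Divide row 1 by 1; eliminate column x1 from the other rows.
z-row update in column s1: 0 − (-5)·1 = 5.

5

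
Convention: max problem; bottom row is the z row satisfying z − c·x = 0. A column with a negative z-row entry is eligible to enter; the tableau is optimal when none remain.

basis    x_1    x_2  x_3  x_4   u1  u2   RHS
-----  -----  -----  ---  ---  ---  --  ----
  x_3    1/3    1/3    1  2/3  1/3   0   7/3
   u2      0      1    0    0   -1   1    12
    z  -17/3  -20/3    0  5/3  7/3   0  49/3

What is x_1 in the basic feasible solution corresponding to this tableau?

0

x_1 is not in the basis, so in the current basic feasible solution x_1 = 0.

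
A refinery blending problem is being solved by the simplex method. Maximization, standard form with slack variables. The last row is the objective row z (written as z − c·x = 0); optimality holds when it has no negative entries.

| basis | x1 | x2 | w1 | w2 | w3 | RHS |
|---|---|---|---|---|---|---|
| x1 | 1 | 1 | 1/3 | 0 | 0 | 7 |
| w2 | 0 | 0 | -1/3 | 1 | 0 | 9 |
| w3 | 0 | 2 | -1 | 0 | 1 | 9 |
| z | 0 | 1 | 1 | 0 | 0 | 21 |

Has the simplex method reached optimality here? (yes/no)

yes

Every z-row coefficient is ≥ 0, so the tableau is optimal.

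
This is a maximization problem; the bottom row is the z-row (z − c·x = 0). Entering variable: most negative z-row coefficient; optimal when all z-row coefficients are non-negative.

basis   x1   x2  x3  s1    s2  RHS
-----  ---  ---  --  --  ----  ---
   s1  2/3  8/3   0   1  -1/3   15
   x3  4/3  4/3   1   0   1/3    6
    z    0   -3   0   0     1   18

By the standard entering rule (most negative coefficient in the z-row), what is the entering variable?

x2

Negative z-row entries: x2: -3.
The most negative is -3 in column x2, so x2 enters.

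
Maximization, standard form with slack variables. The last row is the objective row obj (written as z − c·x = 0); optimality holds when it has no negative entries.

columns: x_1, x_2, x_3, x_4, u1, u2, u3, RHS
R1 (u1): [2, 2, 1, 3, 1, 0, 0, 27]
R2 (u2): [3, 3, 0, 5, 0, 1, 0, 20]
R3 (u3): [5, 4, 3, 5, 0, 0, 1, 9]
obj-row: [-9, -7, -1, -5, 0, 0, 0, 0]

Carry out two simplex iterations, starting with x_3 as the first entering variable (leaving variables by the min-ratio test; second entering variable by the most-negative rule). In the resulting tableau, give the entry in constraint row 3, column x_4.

1

Ratio test on column x_3 — row 1: 27/1 = 27; row 2: entry 0 ≤ 0; row 3: 9/3 = 3. Minimum is 3 at row 3 (u3 leaves); pivot element 3.
Divide row 3 by 3; eliminate column x_3 from the other rows.
Second iteration: most negative obj-row entry is -22/3 in column x_1, so x_1 enters.
Ratio test on column x_1 — row 1: 24/(1/3) = 72; row 2: 20/3 = 20/3; row 3: 3/(5/3) = 9/5. Minimum is 9/5 at row 3 (x_3 leaves); pivot element 5/3.
Divide row 3 by 5/3; eliminate column x_1 from the other rows.
After both pivots, the entry at constraint row 3, column x_4 is 1.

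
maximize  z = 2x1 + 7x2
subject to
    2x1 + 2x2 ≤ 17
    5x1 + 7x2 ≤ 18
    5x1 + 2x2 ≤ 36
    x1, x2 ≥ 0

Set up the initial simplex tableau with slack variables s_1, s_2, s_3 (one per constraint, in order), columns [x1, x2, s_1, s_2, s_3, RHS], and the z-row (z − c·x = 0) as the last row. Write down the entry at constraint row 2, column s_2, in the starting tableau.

Slack s_2 belongs to constraint 2; its column is the unit vector e_2, so the entry in row 2 is 1.

1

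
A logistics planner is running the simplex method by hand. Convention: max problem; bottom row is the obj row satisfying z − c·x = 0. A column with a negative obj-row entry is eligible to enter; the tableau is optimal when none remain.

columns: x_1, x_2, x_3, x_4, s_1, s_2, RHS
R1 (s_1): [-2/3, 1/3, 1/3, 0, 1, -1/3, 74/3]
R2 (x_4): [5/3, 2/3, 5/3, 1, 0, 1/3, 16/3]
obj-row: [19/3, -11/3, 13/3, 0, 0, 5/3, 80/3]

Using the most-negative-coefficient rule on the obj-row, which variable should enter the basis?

Negative obj-row entries: x_2: -11/3.
The most negative is -11/3 in column x_2, so x_2 enters.

x_2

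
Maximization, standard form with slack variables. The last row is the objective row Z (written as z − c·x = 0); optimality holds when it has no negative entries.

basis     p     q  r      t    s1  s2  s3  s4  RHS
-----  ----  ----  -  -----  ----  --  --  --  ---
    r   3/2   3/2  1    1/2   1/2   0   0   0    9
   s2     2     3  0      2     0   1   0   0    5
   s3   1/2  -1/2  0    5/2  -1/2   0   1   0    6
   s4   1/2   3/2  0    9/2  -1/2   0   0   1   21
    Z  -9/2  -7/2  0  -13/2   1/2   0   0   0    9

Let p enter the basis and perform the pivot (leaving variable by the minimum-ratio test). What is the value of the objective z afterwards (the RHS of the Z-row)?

Ratio test on column p — row 1: 9/(3/2) = 6; row 2: 5/2 = 5/2; row 3: 6/(1/2) = 12; row 4: 21/(1/2) = 42. Minimum is 5/2 at row 2 (s2 leaves); pivot element 2.
Pivot on row 2; the Z-row RHS becomes 9 − (-9/2)·(5/2) = 81/4.

81/4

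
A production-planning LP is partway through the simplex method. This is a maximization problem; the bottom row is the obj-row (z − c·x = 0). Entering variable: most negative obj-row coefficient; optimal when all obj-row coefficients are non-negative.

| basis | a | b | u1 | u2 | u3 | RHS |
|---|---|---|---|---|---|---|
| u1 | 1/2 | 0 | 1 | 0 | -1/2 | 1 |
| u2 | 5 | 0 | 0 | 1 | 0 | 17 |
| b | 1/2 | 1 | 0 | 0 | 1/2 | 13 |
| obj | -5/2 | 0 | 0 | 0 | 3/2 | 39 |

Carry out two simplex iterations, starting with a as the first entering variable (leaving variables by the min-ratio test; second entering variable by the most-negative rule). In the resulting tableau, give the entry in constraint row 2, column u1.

Ratio test on column a — row 1: 1/(1/2) = 2; row 2: 17/5 = 17/5; row 3: 13/(1/2) = 26. Minimum is 2 at row 1 (u1 leaves); pivot element 1/2.
Divide row 1 by 1/2; eliminate column a from the other rows.
Second iteration: most negative obj-row entry is -1 in column u3, so u3 enters.
Ratio test on column u3 — row 1: entry -1 ≤ 0; row 2: 7/5 = 7/5; row 3: 12/1 = 12. Minimum is 7/5 at row 2 (u2 leaves); pivot element 5.
Divide row 2 by 5; eliminate column u3 from the other rows.
After both pivots, the entry at constraint row 2, column u1 is -2.

-2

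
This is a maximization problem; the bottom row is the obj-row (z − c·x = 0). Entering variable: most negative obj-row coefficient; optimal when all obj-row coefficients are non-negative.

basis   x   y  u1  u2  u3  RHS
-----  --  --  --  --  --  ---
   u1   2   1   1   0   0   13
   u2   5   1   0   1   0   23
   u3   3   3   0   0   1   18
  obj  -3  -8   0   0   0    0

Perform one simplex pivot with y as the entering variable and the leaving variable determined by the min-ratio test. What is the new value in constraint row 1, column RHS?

7

Ratio test on column y — row 1: 13/1 = 13; row 2: 23/1 = 23; row 3: 18/3 = 6. Minimum is 6 at row 3 (u3 leaves); pivot element 3.
Divide row 3 by 3; eliminate column y from the other rows.
Row 1 update in column RHS: 13 − 1·6 = 7.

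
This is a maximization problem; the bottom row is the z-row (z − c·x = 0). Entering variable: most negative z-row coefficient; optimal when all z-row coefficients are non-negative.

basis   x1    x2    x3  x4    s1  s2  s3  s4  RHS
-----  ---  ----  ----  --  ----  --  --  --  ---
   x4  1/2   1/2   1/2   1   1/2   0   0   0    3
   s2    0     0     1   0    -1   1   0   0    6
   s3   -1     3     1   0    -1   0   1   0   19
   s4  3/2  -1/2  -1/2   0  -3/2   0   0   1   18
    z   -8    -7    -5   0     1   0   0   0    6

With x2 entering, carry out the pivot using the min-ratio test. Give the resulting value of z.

Ratio test on column x2 — row 1: 3/(1/2) = 6; row 2: entry 0 ≤ 0; row 3: 19/3 = 19/3; row 4: entry -1/2 ≤ 0. Minimum is 6 at row 1 (x4 leaves); pivot element 1/2.
Pivot on row 1; the z-row RHS becomes 6 − (-7)·6 = 48.

48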